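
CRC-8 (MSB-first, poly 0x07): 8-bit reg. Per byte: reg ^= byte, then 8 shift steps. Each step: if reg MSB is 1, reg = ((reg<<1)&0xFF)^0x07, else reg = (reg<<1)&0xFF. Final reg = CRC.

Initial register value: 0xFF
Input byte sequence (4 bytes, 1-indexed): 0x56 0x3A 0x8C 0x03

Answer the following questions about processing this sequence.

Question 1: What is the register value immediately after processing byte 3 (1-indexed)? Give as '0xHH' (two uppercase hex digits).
Answer: 0xA4

Derivation:
After byte 1 (0x56): reg=0x56
After byte 2 (0x3A): reg=0x03
After byte 3 (0x8C): reg=0xA4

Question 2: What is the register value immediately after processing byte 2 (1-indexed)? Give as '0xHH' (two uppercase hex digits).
Answer: 0x03

Derivation:
After byte 1 (0x56): reg=0x56
After byte 2 (0x3A): reg=0x03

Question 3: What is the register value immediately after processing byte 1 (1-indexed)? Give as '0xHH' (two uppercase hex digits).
After byte 1 (0x56): reg=0x56

Answer: 0x56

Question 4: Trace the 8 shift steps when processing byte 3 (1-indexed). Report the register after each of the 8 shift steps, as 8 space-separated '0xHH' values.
Answer: 0x19 0x32 0x64 0xC8 0x97 0x29 0x52 0xA4

Derivation:
After byte 1 (0x56): reg=0x56
After byte 2 (0x3A): reg=0x03
Register before byte 3: 0x03
After XOR with byte 0x8C: 0x8F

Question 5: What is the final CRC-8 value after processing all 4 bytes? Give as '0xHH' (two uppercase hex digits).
Answer: 0x7C

Derivation:
After byte 1 (0x56): reg=0x56
After byte 2 (0x3A): reg=0x03
After byte 3 (0x8C): reg=0xA4
After byte 4 (0x03): reg=0x7C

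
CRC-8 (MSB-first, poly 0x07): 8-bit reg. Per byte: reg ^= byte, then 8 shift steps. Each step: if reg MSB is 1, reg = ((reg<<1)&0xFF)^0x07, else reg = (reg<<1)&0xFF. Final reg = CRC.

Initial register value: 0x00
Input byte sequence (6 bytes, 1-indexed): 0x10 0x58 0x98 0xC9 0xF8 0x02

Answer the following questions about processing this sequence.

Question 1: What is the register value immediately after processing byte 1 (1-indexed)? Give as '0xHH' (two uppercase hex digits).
Answer: 0x70

Derivation:
After byte 1 (0x10): reg=0x70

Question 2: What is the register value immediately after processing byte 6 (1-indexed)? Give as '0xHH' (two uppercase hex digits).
After byte 1 (0x10): reg=0x70
After byte 2 (0x58): reg=0xD8
After byte 3 (0x98): reg=0xC7
After byte 4 (0xC9): reg=0x2A
After byte 5 (0xF8): reg=0x30
After byte 6 (0x02): reg=0x9E

Answer: 0x9E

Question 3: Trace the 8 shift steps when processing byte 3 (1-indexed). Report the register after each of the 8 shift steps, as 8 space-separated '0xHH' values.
Answer: 0x80 0x07 0x0E 0x1C 0x38 0x70 0xE0 0xC7

Derivation:
After byte 1 (0x10): reg=0x70
After byte 2 (0x58): reg=0xD8
Register before byte 3: 0xD8
After XOR with byte 0x98: 0x40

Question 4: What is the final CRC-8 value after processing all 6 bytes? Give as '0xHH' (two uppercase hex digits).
After byte 1 (0x10): reg=0x70
After byte 2 (0x58): reg=0xD8
After byte 3 (0x98): reg=0xC7
After byte 4 (0xC9): reg=0x2A
After byte 5 (0xF8): reg=0x30
After byte 6 (0x02): reg=0x9E

Answer: 0x9E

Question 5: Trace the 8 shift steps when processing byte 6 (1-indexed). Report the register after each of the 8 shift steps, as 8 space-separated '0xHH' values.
After byte 1 (0x10): reg=0x70
After byte 2 (0x58): reg=0xD8
After byte 3 (0x98): reg=0xC7
After byte 4 (0xC9): reg=0x2A
After byte 5 (0xF8): reg=0x30
Register before byte 6: 0x30
After XOR with byte 0x02: 0x32

Answer: 0x64 0xC8 0x97 0x29 0x52 0xA4 0x4F 0x9E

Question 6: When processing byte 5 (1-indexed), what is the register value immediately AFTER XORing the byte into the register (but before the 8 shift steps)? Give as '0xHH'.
Register before byte 5: 0x2A
Byte 5: 0xF8
0x2A XOR 0xF8 = 0xD2

Answer: 0xD2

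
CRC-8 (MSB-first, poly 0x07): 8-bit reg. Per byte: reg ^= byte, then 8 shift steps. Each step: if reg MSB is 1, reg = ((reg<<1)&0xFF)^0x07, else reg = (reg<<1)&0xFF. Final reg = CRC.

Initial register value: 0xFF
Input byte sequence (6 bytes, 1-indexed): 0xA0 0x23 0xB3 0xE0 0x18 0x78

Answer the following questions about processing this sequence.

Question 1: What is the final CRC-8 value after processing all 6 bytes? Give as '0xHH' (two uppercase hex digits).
Answer: 0x46

Derivation:
After byte 1 (0xA0): reg=0x9A
After byte 2 (0x23): reg=0x26
After byte 3 (0xB3): reg=0xE2
After byte 4 (0xE0): reg=0x0E
After byte 5 (0x18): reg=0x62
After byte 6 (0x78): reg=0x46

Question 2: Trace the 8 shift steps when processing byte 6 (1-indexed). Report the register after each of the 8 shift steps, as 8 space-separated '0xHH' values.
After byte 1 (0xA0): reg=0x9A
After byte 2 (0x23): reg=0x26
After byte 3 (0xB3): reg=0xE2
After byte 4 (0xE0): reg=0x0E
After byte 5 (0x18): reg=0x62
Register before byte 6: 0x62
After XOR with byte 0x78: 0x1A

Answer: 0x34 0x68 0xD0 0xA7 0x49 0x92 0x23 0x46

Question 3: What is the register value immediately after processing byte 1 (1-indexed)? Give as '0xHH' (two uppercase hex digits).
Answer: 0x9A

Derivation:
After byte 1 (0xA0): reg=0x9A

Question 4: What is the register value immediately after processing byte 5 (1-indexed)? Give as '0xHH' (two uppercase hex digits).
Answer: 0x62

Derivation:
After byte 1 (0xA0): reg=0x9A
After byte 2 (0x23): reg=0x26
After byte 3 (0xB3): reg=0xE2
After byte 4 (0xE0): reg=0x0E
After byte 5 (0x18): reg=0x62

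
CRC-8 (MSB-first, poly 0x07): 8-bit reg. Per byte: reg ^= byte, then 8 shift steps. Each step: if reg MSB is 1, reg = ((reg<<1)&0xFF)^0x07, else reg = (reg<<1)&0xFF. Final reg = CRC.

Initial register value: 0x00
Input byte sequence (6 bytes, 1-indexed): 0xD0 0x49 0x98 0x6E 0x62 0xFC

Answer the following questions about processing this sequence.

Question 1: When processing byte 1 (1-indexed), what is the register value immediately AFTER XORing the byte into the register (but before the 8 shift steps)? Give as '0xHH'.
Register before byte 1: 0x00
Byte 1: 0xD0
0x00 XOR 0xD0 = 0xD0

Answer: 0xD0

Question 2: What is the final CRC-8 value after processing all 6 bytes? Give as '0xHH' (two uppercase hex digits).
Answer: 0x9D

Derivation:
After byte 1 (0xD0): reg=0x3E
After byte 2 (0x49): reg=0x42
After byte 3 (0x98): reg=0x08
After byte 4 (0x6E): reg=0x35
After byte 5 (0x62): reg=0xA2
After byte 6 (0xFC): reg=0x9D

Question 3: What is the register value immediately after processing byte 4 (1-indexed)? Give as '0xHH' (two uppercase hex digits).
After byte 1 (0xD0): reg=0x3E
After byte 2 (0x49): reg=0x42
After byte 3 (0x98): reg=0x08
After byte 4 (0x6E): reg=0x35

Answer: 0x35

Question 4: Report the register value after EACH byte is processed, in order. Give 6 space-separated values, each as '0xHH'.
0x3E 0x42 0x08 0x35 0xA2 0x9D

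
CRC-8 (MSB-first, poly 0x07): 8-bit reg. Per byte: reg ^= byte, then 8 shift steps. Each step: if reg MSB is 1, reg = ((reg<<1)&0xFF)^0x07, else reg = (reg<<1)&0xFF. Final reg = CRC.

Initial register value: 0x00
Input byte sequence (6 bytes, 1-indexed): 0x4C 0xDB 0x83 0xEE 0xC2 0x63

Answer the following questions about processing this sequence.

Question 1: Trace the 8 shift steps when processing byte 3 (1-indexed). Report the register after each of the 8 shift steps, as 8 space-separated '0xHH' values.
After byte 1 (0x4C): reg=0xE3
After byte 2 (0xDB): reg=0xA8
Register before byte 3: 0xA8
After XOR with byte 0x83: 0x2B

Answer: 0x56 0xAC 0x5F 0xBE 0x7B 0xF6 0xEB 0xD1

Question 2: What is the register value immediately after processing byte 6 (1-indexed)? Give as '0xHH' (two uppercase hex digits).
Answer: 0x4F

Derivation:
After byte 1 (0x4C): reg=0xE3
After byte 2 (0xDB): reg=0xA8
After byte 3 (0x83): reg=0xD1
After byte 4 (0xEE): reg=0xBD
After byte 5 (0xC2): reg=0x7A
After byte 6 (0x63): reg=0x4F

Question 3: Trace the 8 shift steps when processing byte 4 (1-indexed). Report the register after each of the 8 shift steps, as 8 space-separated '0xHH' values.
After byte 1 (0x4C): reg=0xE3
After byte 2 (0xDB): reg=0xA8
After byte 3 (0x83): reg=0xD1
Register before byte 4: 0xD1
After XOR with byte 0xEE: 0x3F

Answer: 0x7E 0xFC 0xFF 0xF9 0xF5 0xED 0xDD 0xBD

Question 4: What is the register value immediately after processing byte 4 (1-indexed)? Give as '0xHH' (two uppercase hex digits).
Answer: 0xBD

Derivation:
After byte 1 (0x4C): reg=0xE3
After byte 2 (0xDB): reg=0xA8
After byte 3 (0x83): reg=0xD1
After byte 4 (0xEE): reg=0xBD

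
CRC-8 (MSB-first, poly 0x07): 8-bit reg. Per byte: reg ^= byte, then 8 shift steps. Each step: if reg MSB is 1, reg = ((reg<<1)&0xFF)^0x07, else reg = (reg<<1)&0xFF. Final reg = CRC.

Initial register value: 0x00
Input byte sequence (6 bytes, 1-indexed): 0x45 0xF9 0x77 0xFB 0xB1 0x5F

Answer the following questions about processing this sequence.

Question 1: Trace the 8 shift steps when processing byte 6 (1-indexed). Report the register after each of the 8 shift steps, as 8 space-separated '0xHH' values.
Answer: 0x66 0xCC 0x9F 0x39 0x72 0xE4 0xCF 0x99

Derivation:
After byte 1 (0x45): reg=0xDC
After byte 2 (0xF9): reg=0xFB
After byte 3 (0x77): reg=0xAD
After byte 4 (0xFB): reg=0xA5
After byte 5 (0xB1): reg=0x6C
Register before byte 6: 0x6C
After XOR with byte 0x5F: 0x33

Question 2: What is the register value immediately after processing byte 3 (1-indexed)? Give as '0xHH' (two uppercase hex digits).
After byte 1 (0x45): reg=0xDC
After byte 2 (0xF9): reg=0xFB
After byte 3 (0x77): reg=0xAD

Answer: 0xAD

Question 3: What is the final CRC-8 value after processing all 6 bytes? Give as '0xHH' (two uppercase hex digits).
Answer: 0x99

Derivation:
After byte 1 (0x45): reg=0xDC
After byte 2 (0xF9): reg=0xFB
After byte 3 (0x77): reg=0xAD
After byte 4 (0xFB): reg=0xA5
After byte 5 (0xB1): reg=0x6C
After byte 6 (0x5F): reg=0x99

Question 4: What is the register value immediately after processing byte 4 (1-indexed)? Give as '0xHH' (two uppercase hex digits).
After byte 1 (0x45): reg=0xDC
After byte 2 (0xF9): reg=0xFB
After byte 3 (0x77): reg=0xAD
After byte 4 (0xFB): reg=0xA5

Answer: 0xA5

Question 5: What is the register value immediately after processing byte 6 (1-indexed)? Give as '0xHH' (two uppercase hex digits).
Answer: 0x99

Derivation:
After byte 1 (0x45): reg=0xDC
After byte 2 (0xF9): reg=0xFB
After byte 3 (0x77): reg=0xAD
After byte 4 (0xFB): reg=0xA5
After byte 5 (0xB1): reg=0x6C
After byte 6 (0x5F): reg=0x99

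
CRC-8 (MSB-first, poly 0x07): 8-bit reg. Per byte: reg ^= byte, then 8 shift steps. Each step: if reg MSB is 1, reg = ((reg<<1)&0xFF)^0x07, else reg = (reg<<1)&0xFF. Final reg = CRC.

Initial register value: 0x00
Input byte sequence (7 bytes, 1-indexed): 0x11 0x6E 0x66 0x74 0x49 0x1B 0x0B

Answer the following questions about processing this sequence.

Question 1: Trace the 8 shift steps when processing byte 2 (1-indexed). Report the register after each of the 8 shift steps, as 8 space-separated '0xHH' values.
Answer: 0x32 0x64 0xC8 0x97 0x29 0x52 0xA4 0x4F

Derivation:
After byte 1 (0x11): reg=0x77
Register before byte 2: 0x77
After XOR with byte 0x6E: 0x19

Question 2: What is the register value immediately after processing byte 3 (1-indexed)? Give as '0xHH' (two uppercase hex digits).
Answer: 0xDF

Derivation:
After byte 1 (0x11): reg=0x77
After byte 2 (0x6E): reg=0x4F
After byte 3 (0x66): reg=0xDF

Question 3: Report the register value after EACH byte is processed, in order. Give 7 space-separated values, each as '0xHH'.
0x77 0x4F 0xDF 0x58 0x77 0x03 0x38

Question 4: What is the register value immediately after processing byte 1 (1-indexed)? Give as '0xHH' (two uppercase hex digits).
Answer: 0x77

Derivation:
After byte 1 (0x11): reg=0x77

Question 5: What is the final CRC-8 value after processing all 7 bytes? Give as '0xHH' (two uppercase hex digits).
Answer: 0x38

Derivation:
After byte 1 (0x11): reg=0x77
After byte 2 (0x6E): reg=0x4F
After byte 3 (0x66): reg=0xDF
After byte 4 (0x74): reg=0x58
After byte 5 (0x49): reg=0x77
After byte 6 (0x1B): reg=0x03
After byte 7 (0x0B): reg=0x38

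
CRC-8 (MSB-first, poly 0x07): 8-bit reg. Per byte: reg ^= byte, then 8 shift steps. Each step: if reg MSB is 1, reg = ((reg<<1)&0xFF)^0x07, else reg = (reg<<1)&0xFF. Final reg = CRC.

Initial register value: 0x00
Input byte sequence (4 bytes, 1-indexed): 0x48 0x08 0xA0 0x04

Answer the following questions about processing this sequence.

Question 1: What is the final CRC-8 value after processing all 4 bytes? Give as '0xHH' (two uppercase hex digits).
After byte 1 (0x48): reg=0xFF
After byte 2 (0x08): reg=0xCB
After byte 3 (0xA0): reg=0x16
After byte 4 (0x04): reg=0x7E

Answer: 0x7E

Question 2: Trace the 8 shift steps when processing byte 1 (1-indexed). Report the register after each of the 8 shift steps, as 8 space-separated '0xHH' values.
Answer: 0x90 0x27 0x4E 0x9C 0x3F 0x7E 0xFC 0xFF

Derivation:
Register before byte 1: 0x00
After XOR with byte 0x48: 0x48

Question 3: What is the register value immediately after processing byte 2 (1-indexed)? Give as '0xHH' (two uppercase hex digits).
Answer: 0xCB

Derivation:
After byte 1 (0x48): reg=0xFF
After byte 2 (0x08): reg=0xCB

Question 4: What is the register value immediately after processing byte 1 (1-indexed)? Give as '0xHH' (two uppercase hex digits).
Answer: 0xFF

Derivation:
After byte 1 (0x48): reg=0xFF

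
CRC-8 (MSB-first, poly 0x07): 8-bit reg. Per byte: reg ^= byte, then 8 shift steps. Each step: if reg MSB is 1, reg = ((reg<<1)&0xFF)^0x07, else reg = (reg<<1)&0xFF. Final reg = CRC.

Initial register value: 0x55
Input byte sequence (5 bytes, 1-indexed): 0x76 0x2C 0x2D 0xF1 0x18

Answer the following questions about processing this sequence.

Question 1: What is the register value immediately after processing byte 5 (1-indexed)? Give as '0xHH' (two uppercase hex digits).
Answer: 0x7F

Derivation:
After byte 1 (0x76): reg=0xE9
After byte 2 (0x2C): reg=0x55
After byte 3 (0x2D): reg=0x6F
After byte 4 (0xF1): reg=0xD3
After byte 5 (0x18): reg=0x7F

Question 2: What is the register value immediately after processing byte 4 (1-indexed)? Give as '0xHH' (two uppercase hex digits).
Answer: 0xD3

Derivation:
After byte 1 (0x76): reg=0xE9
After byte 2 (0x2C): reg=0x55
After byte 3 (0x2D): reg=0x6F
After byte 4 (0xF1): reg=0xD3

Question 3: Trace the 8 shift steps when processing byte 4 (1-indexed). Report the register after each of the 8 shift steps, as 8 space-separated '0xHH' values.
Answer: 0x3B 0x76 0xEC 0xDF 0xB9 0x75 0xEA 0xD3

Derivation:
After byte 1 (0x76): reg=0xE9
After byte 2 (0x2C): reg=0x55
After byte 3 (0x2D): reg=0x6F
Register before byte 4: 0x6F
After XOR with byte 0xF1: 0x9E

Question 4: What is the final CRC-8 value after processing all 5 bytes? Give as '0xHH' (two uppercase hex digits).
After byte 1 (0x76): reg=0xE9
After byte 2 (0x2C): reg=0x55
After byte 3 (0x2D): reg=0x6F
After byte 4 (0xF1): reg=0xD3
After byte 5 (0x18): reg=0x7F

Answer: 0x7F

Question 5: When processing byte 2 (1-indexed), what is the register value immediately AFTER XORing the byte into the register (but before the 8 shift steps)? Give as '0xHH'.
Answer: 0xC5

Derivation:
Register before byte 2: 0xE9
Byte 2: 0x2C
0xE9 XOR 0x2C = 0xC5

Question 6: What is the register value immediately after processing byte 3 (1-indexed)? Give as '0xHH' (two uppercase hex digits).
Answer: 0x6F

Derivation:
After byte 1 (0x76): reg=0xE9
After byte 2 (0x2C): reg=0x55
After byte 3 (0x2D): reg=0x6F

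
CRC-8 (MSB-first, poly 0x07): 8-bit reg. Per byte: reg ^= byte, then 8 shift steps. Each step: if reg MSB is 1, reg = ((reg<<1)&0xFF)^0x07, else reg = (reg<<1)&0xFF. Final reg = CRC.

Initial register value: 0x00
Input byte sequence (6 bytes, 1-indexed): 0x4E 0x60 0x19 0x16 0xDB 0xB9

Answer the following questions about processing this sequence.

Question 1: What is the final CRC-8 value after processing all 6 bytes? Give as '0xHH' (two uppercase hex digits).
After byte 1 (0x4E): reg=0xED
After byte 2 (0x60): reg=0xAA
After byte 3 (0x19): reg=0x10
After byte 4 (0x16): reg=0x12
After byte 5 (0xDB): reg=0x71
After byte 6 (0xB9): reg=0x76

Answer: 0x76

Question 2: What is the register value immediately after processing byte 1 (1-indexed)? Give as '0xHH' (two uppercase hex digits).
After byte 1 (0x4E): reg=0xED

Answer: 0xED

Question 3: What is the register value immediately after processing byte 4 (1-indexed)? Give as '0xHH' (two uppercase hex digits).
After byte 1 (0x4E): reg=0xED
After byte 2 (0x60): reg=0xAA
After byte 3 (0x19): reg=0x10
After byte 4 (0x16): reg=0x12

Answer: 0x12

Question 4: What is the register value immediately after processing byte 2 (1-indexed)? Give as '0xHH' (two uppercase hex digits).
After byte 1 (0x4E): reg=0xED
After byte 2 (0x60): reg=0xAA

Answer: 0xAA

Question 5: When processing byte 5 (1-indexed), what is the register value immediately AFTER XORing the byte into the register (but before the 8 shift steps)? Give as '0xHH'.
Register before byte 5: 0x12
Byte 5: 0xDB
0x12 XOR 0xDB = 0xC9

Answer: 0xC9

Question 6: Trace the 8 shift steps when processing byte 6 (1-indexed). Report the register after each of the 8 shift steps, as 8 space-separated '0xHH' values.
After byte 1 (0x4E): reg=0xED
After byte 2 (0x60): reg=0xAA
After byte 3 (0x19): reg=0x10
After byte 4 (0x16): reg=0x12
After byte 5 (0xDB): reg=0x71
Register before byte 6: 0x71
After XOR with byte 0xB9: 0xC8

Answer: 0x97 0x29 0x52 0xA4 0x4F 0x9E 0x3B 0x76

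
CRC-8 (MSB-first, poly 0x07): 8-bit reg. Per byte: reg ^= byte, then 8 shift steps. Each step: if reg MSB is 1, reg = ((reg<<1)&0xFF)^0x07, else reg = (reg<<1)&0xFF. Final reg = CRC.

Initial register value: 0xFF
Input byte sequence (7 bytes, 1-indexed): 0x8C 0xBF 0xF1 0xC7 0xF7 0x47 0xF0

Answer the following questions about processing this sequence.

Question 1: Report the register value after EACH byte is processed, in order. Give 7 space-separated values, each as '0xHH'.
0x5E 0xA9 0x8F 0xFF 0x38 0x7A 0xBF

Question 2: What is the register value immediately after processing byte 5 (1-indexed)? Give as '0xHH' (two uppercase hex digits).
After byte 1 (0x8C): reg=0x5E
After byte 2 (0xBF): reg=0xA9
After byte 3 (0xF1): reg=0x8F
After byte 4 (0xC7): reg=0xFF
After byte 5 (0xF7): reg=0x38

Answer: 0x38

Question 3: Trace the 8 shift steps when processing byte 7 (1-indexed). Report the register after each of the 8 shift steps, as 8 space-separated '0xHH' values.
Answer: 0x13 0x26 0x4C 0x98 0x37 0x6E 0xDC 0xBF

Derivation:
After byte 1 (0x8C): reg=0x5E
After byte 2 (0xBF): reg=0xA9
After byte 3 (0xF1): reg=0x8F
After byte 4 (0xC7): reg=0xFF
After byte 5 (0xF7): reg=0x38
After byte 6 (0x47): reg=0x7A
Register before byte 7: 0x7A
After XOR with byte 0xF0: 0x8A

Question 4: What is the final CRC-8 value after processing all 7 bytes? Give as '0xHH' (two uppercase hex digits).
After byte 1 (0x8C): reg=0x5E
After byte 2 (0xBF): reg=0xA9
After byte 3 (0xF1): reg=0x8F
After byte 4 (0xC7): reg=0xFF
After byte 5 (0xF7): reg=0x38
After byte 6 (0x47): reg=0x7A
After byte 7 (0xF0): reg=0xBF

Answer: 0xBF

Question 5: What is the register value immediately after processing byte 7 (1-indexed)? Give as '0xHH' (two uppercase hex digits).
Answer: 0xBF

Derivation:
After byte 1 (0x8C): reg=0x5E
After byte 2 (0xBF): reg=0xA9
After byte 3 (0xF1): reg=0x8F
After byte 4 (0xC7): reg=0xFF
After byte 5 (0xF7): reg=0x38
After byte 6 (0x47): reg=0x7A
After byte 7 (0xF0): reg=0xBF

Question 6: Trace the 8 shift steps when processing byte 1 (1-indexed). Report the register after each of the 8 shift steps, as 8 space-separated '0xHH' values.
Answer: 0xE6 0xCB 0x91 0x25 0x4A 0x94 0x2F 0x5E

Derivation:
Register before byte 1: 0xFF
After XOR with byte 0x8C: 0x73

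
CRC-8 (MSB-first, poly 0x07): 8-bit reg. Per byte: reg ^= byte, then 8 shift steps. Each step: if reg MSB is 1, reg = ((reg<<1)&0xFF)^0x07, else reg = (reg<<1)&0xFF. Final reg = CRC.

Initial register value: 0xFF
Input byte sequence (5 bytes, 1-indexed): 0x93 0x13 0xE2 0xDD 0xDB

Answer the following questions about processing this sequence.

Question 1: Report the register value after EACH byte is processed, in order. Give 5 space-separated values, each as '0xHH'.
0x03 0x70 0xF7 0xD6 0x23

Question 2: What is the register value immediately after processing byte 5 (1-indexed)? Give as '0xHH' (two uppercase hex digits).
After byte 1 (0x93): reg=0x03
After byte 2 (0x13): reg=0x70
After byte 3 (0xE2): reg=0xF7
After byte 4 (0xDD): reg=0xD6
After byte 5 (0xDB): reg=0x23

Answer: 0x23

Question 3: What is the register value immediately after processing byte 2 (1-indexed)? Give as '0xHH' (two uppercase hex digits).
Answer: 0x70

Derivation:
After byte 1 (0x93): reg=0x03
After byte 2 (0x13): reg=0x70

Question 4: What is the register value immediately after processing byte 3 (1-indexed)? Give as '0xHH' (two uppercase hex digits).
Answer: 0xF7

Derivation:
After byte 1 (0x93): reg=0x03
After byte 2 (0x13): reg=0x70
After byte 3 (0xE2): reg=0xF7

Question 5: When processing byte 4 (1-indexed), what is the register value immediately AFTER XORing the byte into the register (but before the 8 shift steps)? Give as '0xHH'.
Answer: 0x2A

Derivation:
Register before byte 4: 0xF7
Byte 4: 0xDD
0xF7 XOR 0xDD = 0x2A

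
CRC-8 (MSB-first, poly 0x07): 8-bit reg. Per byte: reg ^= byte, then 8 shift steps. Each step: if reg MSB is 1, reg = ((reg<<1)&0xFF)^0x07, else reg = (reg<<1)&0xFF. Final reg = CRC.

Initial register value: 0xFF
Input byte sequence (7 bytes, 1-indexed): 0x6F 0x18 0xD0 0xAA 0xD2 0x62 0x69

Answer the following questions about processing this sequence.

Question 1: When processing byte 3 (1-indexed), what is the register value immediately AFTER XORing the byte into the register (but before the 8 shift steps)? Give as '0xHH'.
Register before byte 3: 0xA9
Byte 3: 0xD0
0xA9 XOR 0xD0 = 0x79

Answer: 0x79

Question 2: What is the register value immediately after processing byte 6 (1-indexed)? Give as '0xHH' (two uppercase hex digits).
After byte 1 (0x6F): reg=0xF9
After byte 2 (0x18): reg=0xA9
After byte 3 (0xD0): reg=0x68
After byte 4 (0xAA): reg=0x40
After byte 5 (0xD2): reg=0xF7
After byte 6 (0x62): reg=0xE2

Answer: 0xE2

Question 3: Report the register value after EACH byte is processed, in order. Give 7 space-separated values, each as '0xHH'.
0xF9 0xA9 0x68 0x40 0xF7 0xE2 0xB8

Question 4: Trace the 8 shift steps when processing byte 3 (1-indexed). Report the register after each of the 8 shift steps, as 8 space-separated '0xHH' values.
After byte 1 (0x6F): reg=0xF9
After byte 2 (0x18): reg=0xA9
Register before byte 3: 0xA9
After XOR with byte 0xD0: 0x79

Answer: 0xF2 0xE3 0xC1 0x85 0x0D 0x1A 0x34 0x68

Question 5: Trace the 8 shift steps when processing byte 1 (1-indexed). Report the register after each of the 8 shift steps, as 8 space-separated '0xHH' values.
Register before byte 1: 0xFF
After XOR with byte 0x6F: 0x90

Answer: 0x27 0x4E 0x9C 0x3F 0x7E 0xFC 0xFF 0xF9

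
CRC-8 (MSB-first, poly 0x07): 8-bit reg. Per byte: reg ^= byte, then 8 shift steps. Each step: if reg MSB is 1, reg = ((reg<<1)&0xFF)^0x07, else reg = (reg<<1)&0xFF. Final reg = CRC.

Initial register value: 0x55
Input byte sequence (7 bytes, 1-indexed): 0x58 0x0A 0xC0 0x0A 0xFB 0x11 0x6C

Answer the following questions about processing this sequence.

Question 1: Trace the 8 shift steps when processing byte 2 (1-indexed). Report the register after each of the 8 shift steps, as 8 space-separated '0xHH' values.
After byte 1 (0x58): reg=0x23
Register before byte 2: 0x23
After XOR with byte 0x0A: 0x29

Answer: 0x52 0xA4 0x4F 0x9E 0x3B 0x76 0xEC 0xDF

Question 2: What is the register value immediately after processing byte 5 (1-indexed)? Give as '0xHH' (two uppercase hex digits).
After byte 1 (0x58): reg=0x23
After byte 2 (0x0A): reg=0xDF
After byte 3 (0xC0): reg=0x5D
After byte 4 (0x0A): reg=0xA2
After byte 5 (0xFB): reg=0x88

Answer: 0x88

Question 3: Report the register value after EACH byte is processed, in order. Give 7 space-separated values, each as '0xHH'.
0x23 0xDF 0x5D 0xA2 0x88 0xC6 0x5F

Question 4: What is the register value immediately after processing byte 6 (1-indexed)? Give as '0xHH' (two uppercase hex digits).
After byte 1 (0x58): reg=0x23
After byte 2 (0x0A): reg=0xDF
After byte 3 (0xC0): reg=0x5D
After byte 4 (0x0A): reg=0xA2
After byte 5 (0xFB): reg=0x88
After byte 6 (0x11): reg=0xC6

Answer: 0xC6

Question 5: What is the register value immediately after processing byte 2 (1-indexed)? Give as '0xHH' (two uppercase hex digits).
After byte 1 (0x58): reg=0x23
After byte 2 (0x0A): reg=0xDF

Answer: 0xDF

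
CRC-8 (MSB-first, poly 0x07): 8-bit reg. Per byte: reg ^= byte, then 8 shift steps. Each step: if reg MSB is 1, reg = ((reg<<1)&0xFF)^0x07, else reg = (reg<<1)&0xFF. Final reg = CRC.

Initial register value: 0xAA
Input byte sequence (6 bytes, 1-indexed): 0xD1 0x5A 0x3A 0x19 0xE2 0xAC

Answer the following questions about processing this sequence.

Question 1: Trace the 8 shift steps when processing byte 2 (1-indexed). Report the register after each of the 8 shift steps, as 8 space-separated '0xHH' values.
After byte 1 (0xD1): reg=0x66
Register before byte 2: 0x66
After XOR with byte 0x5A: 0x3C

Answer: 0x78 0xF0 0xE7 0xC9 0x95 0x2D 0x5A 0xB4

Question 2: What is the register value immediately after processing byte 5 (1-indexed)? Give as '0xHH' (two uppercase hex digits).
After byte 1 (0xD1): reg=0x66
After byte 2 (0x5A): reg=0xB4
After byte 3 (0x3A): reg=0xA3
After byte 4 (0x19): reg=0x2F
After byte 5 (0xE2): reg=0x6D

Answer: 0x6D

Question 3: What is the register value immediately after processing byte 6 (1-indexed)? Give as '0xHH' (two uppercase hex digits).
After byte 1 (0xD1): reg=0x66
After byte 2 (0x5A): reg=0xB4
After byte 3 (0x3A): reg=0xA3
After byte 4 (0x19): reg=0x2F
After byte 5 (0xE2): reg=0x6D
After byte 6 (0xAC): reg=0x49

Answer: 0x49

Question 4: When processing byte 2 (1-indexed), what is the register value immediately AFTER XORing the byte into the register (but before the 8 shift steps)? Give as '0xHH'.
Answer: 0x3C

Derivation:
Register before byte 2: 0x66
Byte 2: 0x5A
0x66 XOR 0x5A = 0x3C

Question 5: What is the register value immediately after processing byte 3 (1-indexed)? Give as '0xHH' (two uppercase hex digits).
After byte 1 (0xD1): reg=0x66
After byte 2 (0x5A): reg=0xB4
After byte 3 (0x3A): reg=0xA3

Answer: 0xA3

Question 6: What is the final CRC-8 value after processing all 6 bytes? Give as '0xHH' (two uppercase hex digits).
After byte 1 (0xD1): reg=0x66
After byte 2 (0x5A): reg=0xB4
After byte 3 (0x3A): reg=0xA3
After byte 4 (0x19): reg=0x2F
After byte 5 (0xE2): reg=0x6D
After byte 6 (0xAC): reg=0x49

Answer: 0x49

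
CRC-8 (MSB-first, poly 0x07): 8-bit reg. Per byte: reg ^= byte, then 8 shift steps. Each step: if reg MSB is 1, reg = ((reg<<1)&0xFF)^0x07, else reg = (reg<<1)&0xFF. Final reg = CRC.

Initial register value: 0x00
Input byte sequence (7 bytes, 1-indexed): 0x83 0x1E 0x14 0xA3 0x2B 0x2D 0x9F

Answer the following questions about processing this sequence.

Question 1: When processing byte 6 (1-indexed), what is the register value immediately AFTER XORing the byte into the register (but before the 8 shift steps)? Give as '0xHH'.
Register before byte 6: 0x6D
Byte 6: 0x2D
0x6D XOR 0x2D = 0x40

Answer: 0x40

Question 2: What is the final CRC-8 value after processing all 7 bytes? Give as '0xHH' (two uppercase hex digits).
Answer: 0x8F

Derivation:
After byte 1 (0x83): reg=0x80
After byte 2 (0x1E): reg=0xD3
After byte 3 (0x14): reg=0x5B
After byte 4 (0xA3): reg=0xE6
After byte 5 (0x2B): reg=0x6D
After byte 6 (0x2D): reg=0xC7
After byte 7 (0x9F): reg=0x8F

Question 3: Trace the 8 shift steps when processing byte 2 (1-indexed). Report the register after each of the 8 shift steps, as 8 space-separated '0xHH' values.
Answer: 0x3B 0x76 0xEC 0xDF 0xB9 0x75 0xEA 0xD3

Derivation:
After byte 1 (0x83): reg=0x80
Register before byte 2: 0x80
After XOR with byte 0x1E: 0x9E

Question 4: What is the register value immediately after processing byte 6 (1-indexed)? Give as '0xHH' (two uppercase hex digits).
After byte 1 (0x83): reg=0x80
After byte 2 (0x1E): reg=0xD3
After byte 3 (0x14): reg=0x5B
After byte 4 (0xA3): reg=0xE6
After byte 5 (0x2B): reg=0x6D
After byte 6 (0x2D): reg=0xC7

Answer: 0xC7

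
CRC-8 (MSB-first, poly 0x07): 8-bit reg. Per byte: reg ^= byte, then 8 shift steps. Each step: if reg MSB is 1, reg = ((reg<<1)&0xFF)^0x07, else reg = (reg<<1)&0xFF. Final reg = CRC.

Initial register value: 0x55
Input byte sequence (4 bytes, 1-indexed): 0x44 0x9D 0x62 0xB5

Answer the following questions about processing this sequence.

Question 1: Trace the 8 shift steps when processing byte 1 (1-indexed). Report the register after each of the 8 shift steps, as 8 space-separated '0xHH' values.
Answer: 0x22 0x44 0x88 0x17 0x2E 0x5C 0xB8 0x77

Derivation:
Register before byte 1: 0x55
After XOR with byte 0x44: 0x11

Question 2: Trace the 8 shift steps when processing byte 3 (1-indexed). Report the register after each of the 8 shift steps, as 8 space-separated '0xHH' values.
Answer: 0xF3 0xE1 0xC5 0x8D 0x1D 0x3A 0x74 0xE8

Derivation:
After byte 1 (0x44): reg=0x77
After byte 2 (0x9D): reg=0x98
Register before byte 3: 0x98
After XOR with byte 0x62: 0xFA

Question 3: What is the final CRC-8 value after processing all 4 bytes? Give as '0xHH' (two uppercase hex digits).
Answer: 0x94

Derivation:
After byte 1 (0x44): reg=0x77
After byte 2 (0x9D): reg=0x98
After byte 3 (0x62): reg=0xE8
After byte 4 (0xB5): reg=0x94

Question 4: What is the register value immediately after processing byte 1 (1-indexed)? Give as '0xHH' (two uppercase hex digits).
Answer: 0x77

Derivation:
After byte 1 (0x44): reg=0x77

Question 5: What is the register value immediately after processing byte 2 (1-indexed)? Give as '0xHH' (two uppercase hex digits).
After byte 1 (0x44): reg=0x77
After byte 2 (0x9D): reg=0x98

Answer: 0x98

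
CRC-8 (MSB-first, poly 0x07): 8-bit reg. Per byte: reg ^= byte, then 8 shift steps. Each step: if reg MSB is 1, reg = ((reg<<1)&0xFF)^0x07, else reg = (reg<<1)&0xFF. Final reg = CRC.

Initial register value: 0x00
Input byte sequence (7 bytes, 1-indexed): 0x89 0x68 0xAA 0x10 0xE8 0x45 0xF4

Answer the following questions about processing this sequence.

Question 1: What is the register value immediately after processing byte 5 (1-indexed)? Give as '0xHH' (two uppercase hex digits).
After byte 1 (0x89): reg=0xB6
After byte 2 (0x68): reg=0x14
After byte 3 (0xAA): reg=0x33
After byte 4 (0x10): reg=0xE9
After byte 5 (0xE8): reg=0x07

Answer: 0x07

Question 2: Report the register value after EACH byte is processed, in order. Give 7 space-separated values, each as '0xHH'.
0xB6 0x14 0x33 0xE9 0x07 0xC9 0xB3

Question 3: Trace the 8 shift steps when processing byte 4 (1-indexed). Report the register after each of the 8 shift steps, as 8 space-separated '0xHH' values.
Answer: 0x46 0x8C 0x1F 0x3E 0x7C 0xF8 0xF7 0xE9

Derivation:
After byte 1 (0x89): reg=0xB6
After byte 2 (0x68): reg=0x14
After byte 3 (0xAA): reg=0x33
Register before byte 4: 0x33
After XOR with byte 0x10: 0x23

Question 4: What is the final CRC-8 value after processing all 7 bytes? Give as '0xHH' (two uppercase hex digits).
After byte 1 (0x89): reg=0xB6
After byte 2 (0x68): reg=0x14
After byte 3 (0xAA): reg=0x33
After byte 4 (0x10): reg=0xE9
After byte 5 (0xE8): reg=0x07
After byte 6 (0x45): reg=0xC9
After byte 7 (0xF4): reg=0xB3

Answer: 0xB3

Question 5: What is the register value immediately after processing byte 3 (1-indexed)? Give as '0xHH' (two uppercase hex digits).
Answer: 0x33

Derivation:
After byte 1 (0x89): reg=0xB6
After byte 2 (0x68): reg=0x14
After byte 3 (0xAA): reg=0x33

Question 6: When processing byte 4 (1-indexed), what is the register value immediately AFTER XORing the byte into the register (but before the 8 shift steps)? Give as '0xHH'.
Register before byte 4: 0x33
Byte 4: 0x10
0x33 XOR 0x10 = 0x23

Answer: 0x23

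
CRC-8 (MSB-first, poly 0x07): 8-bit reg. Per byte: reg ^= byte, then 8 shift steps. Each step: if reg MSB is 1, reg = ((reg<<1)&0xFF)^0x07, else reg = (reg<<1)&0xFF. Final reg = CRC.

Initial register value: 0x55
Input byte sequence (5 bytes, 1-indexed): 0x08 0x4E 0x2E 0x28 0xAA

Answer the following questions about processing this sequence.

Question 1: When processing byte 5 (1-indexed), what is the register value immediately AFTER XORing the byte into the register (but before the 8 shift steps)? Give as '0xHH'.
Answer: 0xA2

Derivation:
Register before byte 5: 0x08
Byte 5: 0xAA
0x08 XOR 0xAA = 0xA2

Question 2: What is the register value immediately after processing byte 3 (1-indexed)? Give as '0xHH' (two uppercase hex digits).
Answer: 0xF2

Derivation:
After byte 1 (0x08): reg=0x94
After byte 2 (0x4E): reg=0x08
After byte 3 (0x2E): reg=0xF2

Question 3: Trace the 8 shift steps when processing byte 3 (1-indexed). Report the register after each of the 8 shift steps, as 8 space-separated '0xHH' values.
Answer: 0x4C 0x98 0x37 0x6E 0xDC 0xBF 0x79 0xF2

Derivation:
After byte 1 (0x08): reg=0x94
After byte 2 (0x4E): reg=0x08
Register before byte 3: 0x08
After XOR with byte 0x2E: 0x26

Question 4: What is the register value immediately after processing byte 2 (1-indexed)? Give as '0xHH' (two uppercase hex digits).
Answer: 0x08

Derivation:
After byte 1 (0x08): reg=0x94
After byte 2 (0x4E): reg=0x08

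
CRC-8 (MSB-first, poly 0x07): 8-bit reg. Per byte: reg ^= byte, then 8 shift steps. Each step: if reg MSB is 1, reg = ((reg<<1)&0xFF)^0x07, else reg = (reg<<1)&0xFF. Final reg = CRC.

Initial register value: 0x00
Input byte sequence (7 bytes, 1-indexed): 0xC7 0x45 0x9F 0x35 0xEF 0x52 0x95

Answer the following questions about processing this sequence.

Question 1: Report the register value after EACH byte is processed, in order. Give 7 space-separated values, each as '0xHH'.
0x5B 0x5A 0x55 0x27 0x76 0xFC 0x18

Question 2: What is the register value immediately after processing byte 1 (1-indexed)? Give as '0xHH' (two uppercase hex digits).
Answer: 0x5B

Derivation:
After byte 1 (0xC7): reg=0x5B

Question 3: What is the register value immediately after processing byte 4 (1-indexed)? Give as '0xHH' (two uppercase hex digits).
After byte 1 (0xC7): reg=0x5B
After byte 2 (0x45): reg=0x5A
After byte 3 (0x9F): reg=0x55
After byte 4 (0x35): reg=0x27

Answer: 0x27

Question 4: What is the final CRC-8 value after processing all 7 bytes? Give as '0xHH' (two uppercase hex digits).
After byte 1 (0xC7): reg=0x5B
After byte 2 (0x45): reg=0x5A
After byte 3 (0x9F): reg=0x55
After byte 4 (0x35): reg=0x27
After byte 5 (0xEF): reg=0x76
After byte 6 (0x52): reg=0xFC
After byte 7 (0x95): reg=0x18

Answer: 0x18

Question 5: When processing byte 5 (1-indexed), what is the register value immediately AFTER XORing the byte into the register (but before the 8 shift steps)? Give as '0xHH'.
Register before byte 5: 0x27
Byte 5: 0xEF
0x27 XOR 0xEF = 0xC8

Answer: 0xC8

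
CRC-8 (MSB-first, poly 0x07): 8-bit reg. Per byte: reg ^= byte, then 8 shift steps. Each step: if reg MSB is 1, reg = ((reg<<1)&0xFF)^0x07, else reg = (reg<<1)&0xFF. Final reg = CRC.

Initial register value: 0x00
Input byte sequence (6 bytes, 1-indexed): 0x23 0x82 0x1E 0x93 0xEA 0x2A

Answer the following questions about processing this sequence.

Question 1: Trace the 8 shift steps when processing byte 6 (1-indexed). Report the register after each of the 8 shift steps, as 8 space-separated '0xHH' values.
After byte 1 (0x23): reg=0xE9
After byte 2 (0x82): reg=0x16
After byte 3 (0x1E): reg=0x38
After byte 4 (0x93): reg=0x58
After byte 5 (0xEA): reg=0x17
Register before byte 6: 0x17
After XOR with byte 0x2A: 0x3D

Answer: 0x7A 0xF4 0xEF 0xD9 0xB5 0x6D 0xDA 0xB3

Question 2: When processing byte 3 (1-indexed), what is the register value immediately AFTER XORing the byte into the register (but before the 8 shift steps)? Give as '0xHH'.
Register before byte 3: 0x16
Byte 3: 0x1E
0x16 XOR 0x1E = 0x08

Answer: 0x08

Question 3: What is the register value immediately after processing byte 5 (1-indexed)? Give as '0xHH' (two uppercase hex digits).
After byte 1 (0x23): reg=0xE9
After byte 2 (0x82): reg=0x16
After byte 3 (0x1E): reg=0x38
After byte 4 (0x93): reg=0x58
After byte 5 (0xEA): reg=0x17

Answer: 0x17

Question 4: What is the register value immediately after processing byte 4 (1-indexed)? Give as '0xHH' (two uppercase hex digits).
Answer: 0x58

Derivation:
After byte 1 (0x23): reg=0xE9
After byte 2 (0x82): reg=0x16
After byte 3 (0x1E): reg=0x38
After byte 4 (0x93): reg=0x58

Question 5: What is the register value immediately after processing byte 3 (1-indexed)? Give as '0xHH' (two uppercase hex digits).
Answer: 0x38

Derivation:
After byte 1 (0x23): reg=0xE9
After byte 2 (0x82): reg=0x16
After byte 3 (0x1E): reg=0x38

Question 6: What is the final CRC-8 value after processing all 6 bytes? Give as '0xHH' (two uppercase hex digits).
After byte 1 (0x23): reg=0xE9
After byte 2 (0x82): reg=0x16
After byte 3 (0x1E): reg=0x38
After byte 4 (0x93): reg=0x58
After byte 5 (0xEA): reg=0x17
After byte 6 (0x2A): reg=0xB3

Answer: 0xB3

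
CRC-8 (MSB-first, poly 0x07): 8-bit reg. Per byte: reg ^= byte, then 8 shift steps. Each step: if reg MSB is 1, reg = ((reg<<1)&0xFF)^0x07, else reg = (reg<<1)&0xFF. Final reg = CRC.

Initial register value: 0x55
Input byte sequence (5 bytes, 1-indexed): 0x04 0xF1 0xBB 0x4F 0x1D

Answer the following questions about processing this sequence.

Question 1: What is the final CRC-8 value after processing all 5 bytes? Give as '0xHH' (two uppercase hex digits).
After byte 1 (0x04): reg=0xB0
After byte 2 (0xF1): reg=0xC0
After byte 3 (0xBB): reg=0x66
After byte 4 (0x4F): reg=0xDF
After byte 5 (0x1D): reg=0x40

Answer: 0x40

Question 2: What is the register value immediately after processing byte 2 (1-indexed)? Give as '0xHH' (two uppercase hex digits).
Answer: 0xC0

Derivation:
After byte 1 (0x04): reg=0xB0
After byte 2 (0xF1): reg=0xC0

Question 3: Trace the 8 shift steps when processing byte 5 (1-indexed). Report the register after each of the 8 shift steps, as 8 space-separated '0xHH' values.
After byte 1 (0x04): reg=0xB0
After byte 2 (0xF1): reg=0xC0
After byte 3 (0xBB): reg=0x66
After byte 4 (0x4F): reg=0xDF
Register before byte 5: 0xDF
After XOR with byte 0x1D: 0xC2

Answer: 0x83 0x01 0x02 0x04 0x08 0x10 0x20 0x40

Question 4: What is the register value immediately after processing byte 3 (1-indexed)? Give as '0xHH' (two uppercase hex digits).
After byte 1 (0x04): reg=0xB0
After byte 2 (0xF1): reg=0xC0
After byte 3 (0xBB): reg=0x66

Answer: 0x66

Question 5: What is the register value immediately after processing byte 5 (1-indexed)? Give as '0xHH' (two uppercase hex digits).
Answer: 0x40

Derivation:
After byte 1 (0x04): reg=0xB0
After byte 2 (0xF1): reg=0xC0
After byte 3 (0xBB): reg=0x66
After byte 4 (0x4F): reg=0xDF
After byte 5 (0x1D): reg=0x40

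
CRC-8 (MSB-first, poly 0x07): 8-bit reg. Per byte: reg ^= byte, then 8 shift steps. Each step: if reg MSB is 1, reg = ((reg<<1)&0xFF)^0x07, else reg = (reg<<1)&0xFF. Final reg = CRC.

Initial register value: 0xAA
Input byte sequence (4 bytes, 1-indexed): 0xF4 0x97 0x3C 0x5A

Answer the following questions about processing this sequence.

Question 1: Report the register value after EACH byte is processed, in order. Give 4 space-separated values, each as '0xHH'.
0x9D 0x36 0x36 0x03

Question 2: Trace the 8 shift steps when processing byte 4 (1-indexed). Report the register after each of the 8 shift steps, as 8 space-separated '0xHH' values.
After byte 1 (0xF4): reg=0x9D
After byte 2 (0x97): reg=0x36
After byte 3 (0x3C): reg=0x36
Register before byte 4: 0x36
After XOR with byte 0x5A: 0x6C

Answer: 0xD8 0xB7 0x69 0xD2 0xA3 0x41 0x82 0x03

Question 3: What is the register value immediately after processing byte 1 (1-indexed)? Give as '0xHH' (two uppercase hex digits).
Answer: 0x9D

Derivation:
After byte 1 (0xF4): reg=0x9D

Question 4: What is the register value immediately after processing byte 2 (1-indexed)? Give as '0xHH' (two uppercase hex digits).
Answer: 0x36

Derivation:
After byte 1 (0xF4): reg=0x9D
After byte 2 (0x97): reg=0x36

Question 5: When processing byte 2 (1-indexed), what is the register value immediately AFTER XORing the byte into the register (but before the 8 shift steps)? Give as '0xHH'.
Answer: 0x0A

Derivation:
Register before byte 2: 0x9D
Byte 2: 0x97
0x9D XOR 0x97 = 0x0A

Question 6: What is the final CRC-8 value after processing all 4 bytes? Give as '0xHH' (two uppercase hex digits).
After byte 1 (0xF4): reg=0x9D
After byte 2 (0x97): reg=0x36
After byte 3 (0x3C): reg=0x36
After byte 4 (0x5A): reg=0x03

Answer: 0x03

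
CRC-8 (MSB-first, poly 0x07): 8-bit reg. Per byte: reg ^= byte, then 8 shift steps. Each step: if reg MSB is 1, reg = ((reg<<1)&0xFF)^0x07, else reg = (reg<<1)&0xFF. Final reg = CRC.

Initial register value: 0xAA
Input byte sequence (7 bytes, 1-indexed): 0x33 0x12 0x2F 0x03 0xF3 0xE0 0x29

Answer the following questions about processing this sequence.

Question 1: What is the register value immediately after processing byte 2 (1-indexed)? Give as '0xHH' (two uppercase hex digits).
Answer: 0x22

Derivation:
After byte 1 (0x33): reg=0xC6
After byte 2 (0x12): reg=0x22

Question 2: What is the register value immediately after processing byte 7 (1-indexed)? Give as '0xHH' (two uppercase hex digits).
After byte 1 (0x33): reg=0xC6
After byte 2 (0x12): reg=0x22
After byte 3 (0x2F): reg=0x23
After byte 4 (0x03): reg=0xE0
After byte 5 (0xF3): reg=0x79
After byte 6 (0xE0): reg=0xC6
After byte 7 (0x29): reg=0x83

Answer: 0x83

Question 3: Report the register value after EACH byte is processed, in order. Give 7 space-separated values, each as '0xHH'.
0xC6 0x22 0x23 0xE0 0x79 0xC6 0x83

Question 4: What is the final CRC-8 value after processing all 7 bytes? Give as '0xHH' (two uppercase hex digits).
Answer: 0x83

Derivation:
After byte 1 (0x33): reg=0xC6
After byte 2 (0x12): reg=0x22
After byte 3 (0x2F): reg=0x23
After byte 4 (0x03): reg=0xE0
After byte 5 (0xF3): reg=0x79
After byte 6 (0xE0): reg=0xC6
After byte 7 (0x29): reg=0x83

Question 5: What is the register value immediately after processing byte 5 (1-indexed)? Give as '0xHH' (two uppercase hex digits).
Answer: 0x79

Derivation:
After byte 1 (0x33): reg=0xC6
After byte 2 (0x12): reg=0x22
After byte 3 (0x2F): reg=0x23
After byte 4 (0x03): reg=0xE0
After byte 5 (0xF3): reg=0x79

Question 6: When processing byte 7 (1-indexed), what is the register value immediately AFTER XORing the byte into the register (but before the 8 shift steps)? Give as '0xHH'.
Answer: 0xEF

Derivation:
Register before byte 7: 0xC6
Byte 7: 0x29
0xC6 XOR 0x29 = 0xEF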